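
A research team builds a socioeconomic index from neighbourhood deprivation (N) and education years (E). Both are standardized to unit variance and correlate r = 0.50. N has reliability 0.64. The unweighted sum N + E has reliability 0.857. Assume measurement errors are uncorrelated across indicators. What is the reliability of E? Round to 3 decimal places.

Var(N+E) = 2 + 2·0.50 = 3.000.
True-score variance = ρ_N + ρ_E + 2·0.50, so 0.857 = (0.64 + ρ_E + 1.00) / 3.000.
ρ_E = 0.857·3.000 − 0.64 − 1.00 = 0.931.

0.931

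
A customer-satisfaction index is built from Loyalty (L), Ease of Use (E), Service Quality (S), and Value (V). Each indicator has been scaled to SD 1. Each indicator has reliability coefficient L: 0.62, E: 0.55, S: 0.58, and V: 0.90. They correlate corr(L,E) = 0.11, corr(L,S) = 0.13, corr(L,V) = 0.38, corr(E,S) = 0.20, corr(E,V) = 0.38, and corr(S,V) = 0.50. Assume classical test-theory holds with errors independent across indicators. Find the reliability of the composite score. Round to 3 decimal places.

Var(L+E+S+V) = 4 + 2·[0.11 + 0.13 + 0.38 + 0.20 + 0.38 + 0.50] = 4 + 3.4 = 7.4.
Because errors are independent across components, Cov(Tᵢ,Tⱼ) = Cov(Xᵢ,Xⱼ); the off-diagonal part of the true-score variance is the same as above.
True-score variance = [0.62 + 0.55 + 0.58 + 0.90] + 3.4 = 2.65 + 3.4 = 6.05.
Reliability = 6.05 / 7.4 = 0.818.

0.818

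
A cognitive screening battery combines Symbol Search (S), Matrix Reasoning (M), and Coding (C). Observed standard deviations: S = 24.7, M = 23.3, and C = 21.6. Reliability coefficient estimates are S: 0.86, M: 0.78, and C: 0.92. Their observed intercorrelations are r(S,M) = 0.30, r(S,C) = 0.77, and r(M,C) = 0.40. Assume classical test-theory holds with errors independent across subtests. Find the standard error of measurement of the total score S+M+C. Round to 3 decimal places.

Var(total) = 1619.54 + 1569.55 = 3189.09.
True-score variance = 1377.37 + 1569.55 = 2946.92, so reliability = 0.9241.
Error variance = 3189.09 − 2946.92 = 242.173; SEM = √242.173 = 15.562.

15.562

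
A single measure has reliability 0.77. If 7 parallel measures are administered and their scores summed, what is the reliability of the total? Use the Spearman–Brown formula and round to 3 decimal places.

0.959

ρ_k = kρ / (1 + (k−1)ρ) = 7·0.77 / (1 + 6·0.77) = 5.390 / 5.620 = 0.959.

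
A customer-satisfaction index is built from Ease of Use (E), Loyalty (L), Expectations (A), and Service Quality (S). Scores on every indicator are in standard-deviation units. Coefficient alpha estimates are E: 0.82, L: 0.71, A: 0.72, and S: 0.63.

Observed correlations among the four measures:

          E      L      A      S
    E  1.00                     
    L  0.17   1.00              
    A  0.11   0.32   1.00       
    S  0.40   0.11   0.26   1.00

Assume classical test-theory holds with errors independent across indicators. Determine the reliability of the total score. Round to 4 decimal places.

Var(E+L+A+S) = 4 + 2·[0.17 + 0.11 + 0.40 + 0.32 + 0.11 + 0.26] = 4 + 2.74 = 6.74.
Because errors are independent across components, Cov(Tᵢ,Tⱼ) = Cov(Xᵢ,Xⱼ); the off-diagonal part of the true-score variance is the same as above.
True-score variance = [0.82 + 0.71 + 0.72 + 0.63] + 2.74 = 2.88 + 2.74 = 5.62.
Reliability = 5.62 / 6.74 = 0.8338.

0.8338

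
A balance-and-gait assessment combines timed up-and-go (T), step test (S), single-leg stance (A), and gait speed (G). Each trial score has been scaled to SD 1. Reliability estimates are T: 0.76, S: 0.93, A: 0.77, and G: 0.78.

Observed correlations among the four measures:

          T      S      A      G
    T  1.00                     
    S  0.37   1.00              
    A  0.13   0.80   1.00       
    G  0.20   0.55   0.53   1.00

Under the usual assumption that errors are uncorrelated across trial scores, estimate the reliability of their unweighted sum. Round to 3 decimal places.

0.917

Var(T+S+A+G) = 4 + 2·[0.37 + 0.13 + 0.20 + 0.80 + 0.55 + 0.53] = 4 + 5.16 = 9.16.
Because errors are independent across components, Cov(Tᵢ,Tⱼ) = Cov(Xᵢ,Xⱼ); the off-diagonal part of the true-score variance is the same as above.
True-score variance = [0.76 + 0.93 + 0.77 + 0.78] + 5.16 = 3.24 + 5.16 = 8.4.
Reliability = 8.4 / 9.16 = 0.917.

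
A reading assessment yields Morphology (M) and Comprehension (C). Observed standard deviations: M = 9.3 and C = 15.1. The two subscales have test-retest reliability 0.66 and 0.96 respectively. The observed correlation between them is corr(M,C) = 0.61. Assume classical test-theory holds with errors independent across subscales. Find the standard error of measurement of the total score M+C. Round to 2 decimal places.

6.21

Var(total) = 314.5 + 171.325 = 485.825.
True-score variance = 275.973 + 171.325 = 447.298, so reliability = 0.9207.
Error variance = 485.825 − 447.298 = 38.527; SEM = √38.527 = 6.21.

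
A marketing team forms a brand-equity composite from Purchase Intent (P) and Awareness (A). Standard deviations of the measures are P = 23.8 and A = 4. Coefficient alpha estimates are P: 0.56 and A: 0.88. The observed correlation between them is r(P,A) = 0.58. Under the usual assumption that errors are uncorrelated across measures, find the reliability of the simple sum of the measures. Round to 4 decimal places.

0.6375

Var(P+A) = 23.8² + 4² + 2·[23.8·4·0.58] = 582.44 + 110.432 = 692.872.
With uncorrelated errors the cross-covariances are all true-score covariance, so they carry over unchanged; only the diagonal terms shrink to ρᵢσᵢ².
True-score variance = [23.8²·0.56 + 4²·0.88] + 110.432 = 331.286 + 110.432 = 441.718.
Reliability = 441.718 / 692.872 = 0.6375.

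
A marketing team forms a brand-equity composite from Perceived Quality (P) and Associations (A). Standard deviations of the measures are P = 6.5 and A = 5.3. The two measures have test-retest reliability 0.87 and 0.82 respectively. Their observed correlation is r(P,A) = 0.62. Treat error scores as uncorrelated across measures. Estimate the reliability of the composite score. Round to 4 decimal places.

Var(P+A) = 6.5² + 5.3² + 2·[6.5·5.3·0.62] = 70.34 + 42.718 = 113.058.
With uncorrelated errors the cross-covariances are all true-score covariance, so they carry over unchanged; only the diagonal terms shrink to ρᵢσᵢ².
True-score variance = [6.5²·0.87 + 5.3²·0.82] + 42.718 = 59.7913 + 42.718 = 102.509.
Reliability = 102.509 / 113.058 = 0.9067.

0.9067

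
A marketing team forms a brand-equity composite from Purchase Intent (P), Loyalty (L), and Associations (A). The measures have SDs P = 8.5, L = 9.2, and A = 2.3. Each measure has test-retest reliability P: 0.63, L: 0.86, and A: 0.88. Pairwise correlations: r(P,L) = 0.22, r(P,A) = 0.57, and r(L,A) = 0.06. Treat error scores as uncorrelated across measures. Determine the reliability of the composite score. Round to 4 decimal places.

0.8229

Var(P+L+A) = 8.5² + 9.2² + 2.3² + 2·[8.5·9.2·0.22 + 8.5·2.3·0.57 + 9.2·2.3·0.06] = 162.18 + 59.2342 = 221.414.
Because errors are independent across components, Cov(Tᵢ,Tⱼ) = Cov(Xᵢ,Xⱼ); the off-diagonal part of the true-score variance is the same as above.
True-score variance = [8.5²·0.63 + 9.2²·0.86 + 2.3²·0.88] + 59.2342 = 122.963 + 59.2342 = 182.197.
Reliability = 182.197 / 221.414 = 0.8229.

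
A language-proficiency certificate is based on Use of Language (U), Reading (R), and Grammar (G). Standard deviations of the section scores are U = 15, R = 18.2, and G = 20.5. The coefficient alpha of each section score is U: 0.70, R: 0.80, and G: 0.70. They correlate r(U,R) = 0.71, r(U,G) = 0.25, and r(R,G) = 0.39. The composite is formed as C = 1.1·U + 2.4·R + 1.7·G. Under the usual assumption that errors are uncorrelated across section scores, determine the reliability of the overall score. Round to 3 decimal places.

Var(C) = 1.1²·15² + 2.4²·18.2² + 1.7²·20.5² + 2·[2.64·15·18.2·0.71 + 1.87·15·20.5·0.25 + 4.08·18.2·20.5·0.39] = 3394.71 + 2498.29 = 5893.
Under uncorrelated errors the observed covariances equal the true-score covariances, so only the own-variance terms attenuate.
True-score variance = [1.1²·15²·0.70 + 2.4²·18.2²·0.80 + 1.7²·20.5²·0.70] + 2498.29 = 2567.09 + 2498.29 = 5065.38.
Reliability = 5065.38 / 5893 = 0.860.

0.860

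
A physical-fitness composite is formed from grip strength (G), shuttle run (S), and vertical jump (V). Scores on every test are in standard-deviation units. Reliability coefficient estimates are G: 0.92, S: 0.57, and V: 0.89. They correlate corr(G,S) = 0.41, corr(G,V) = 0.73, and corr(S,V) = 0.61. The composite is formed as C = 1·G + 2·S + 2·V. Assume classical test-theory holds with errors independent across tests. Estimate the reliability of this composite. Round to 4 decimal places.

Var(C) = 1 + 2² + 2² + 2·[2·0.41 + 2·0.73 + 4·0.61] = 9 + 9.44 = 18.44.
Because errors are independent across components, Cov(Tᵢ,Tⱼ) = Cov(Xᵢ,Xⱼ); the off-diagonal part of the true-score variance is the same as above.
True-score variance = [0.92 + 2²·0.57 + 2²·0.89] + 9.44 = 6.76 + 9.44 = 16.2.
Reliability = 16.2 / 18.44 = 0.8785.

0.8785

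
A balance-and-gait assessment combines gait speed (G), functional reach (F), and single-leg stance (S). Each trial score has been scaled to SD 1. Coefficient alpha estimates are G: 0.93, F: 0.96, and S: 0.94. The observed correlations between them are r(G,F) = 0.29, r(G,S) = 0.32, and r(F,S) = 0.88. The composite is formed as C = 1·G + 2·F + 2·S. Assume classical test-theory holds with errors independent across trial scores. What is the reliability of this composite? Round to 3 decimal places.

0.975

Var(C) = 1 + 2² + 2² + 2·[2·0.29 + 2·0.32 + 4·0.88] = 9 + 9.48 = 18.48.
Under uncorrelated errors the observed covariances equal the true-score covariances, so only the own-variance terms attenuate.
True-score variance = [0.93 + 2²·0.96 + 2²·0.94] + 9.48 = 8.53 + 9.48 = 18.01.
Reliability = 18.01 / 18.48 = 0.975.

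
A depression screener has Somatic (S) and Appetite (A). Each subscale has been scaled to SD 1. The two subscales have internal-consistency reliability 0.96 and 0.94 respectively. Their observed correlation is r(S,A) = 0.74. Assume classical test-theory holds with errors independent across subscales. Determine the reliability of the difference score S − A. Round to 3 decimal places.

Var(S−A) = 1 + 1 − 2·0.74 = 2 − 1.48 = 0.52.
Because errors are independent across components, Cov(Tᵢ,Tⱼ) = Cov(Xᵢ,Xⱼ); the off-diagonal part of the true-score variance is the same as above.
True-score variance = [0.96 + 0.94] − 1.48 = 1.9 − 1.48 = 0.42.
Reliability = 0.42 / 0.52 = 0.808.

0.808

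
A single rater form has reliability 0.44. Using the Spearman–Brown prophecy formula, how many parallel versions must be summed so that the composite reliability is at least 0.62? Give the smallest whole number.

3

k ≥ ρ*(1−ρ₁)/(ρ₁(1−ρ*)) = 0.62·0.56 / (0.44·0.38) = 2.077.
Smallest integer k = 3.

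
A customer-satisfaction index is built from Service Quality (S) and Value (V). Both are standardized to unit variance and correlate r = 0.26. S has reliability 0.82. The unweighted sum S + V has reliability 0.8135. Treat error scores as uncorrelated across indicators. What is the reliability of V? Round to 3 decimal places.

Var(S+V) = 2 + 2·0.26 = 2.520.
True-score variance = ρ_S + ρ_V + 2·0.26, so 0.8135 = (0.82 + ρ_V + 0.52) / 2.520.
ρ_V = 0.8135·2.520 − 0.82 − 0.52 = 0.710.

0.710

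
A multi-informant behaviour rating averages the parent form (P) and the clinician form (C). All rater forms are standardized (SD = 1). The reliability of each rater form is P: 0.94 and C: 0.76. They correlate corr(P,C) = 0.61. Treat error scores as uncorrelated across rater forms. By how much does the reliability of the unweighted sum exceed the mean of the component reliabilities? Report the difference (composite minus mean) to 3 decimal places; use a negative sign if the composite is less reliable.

Var(sum) = 2 + 1.22 = 3.22; true-score variance = 1.7 + 1.22 = 2.92; composite reliability = 0.9068.
Mean component reliability = 0.8500.
Difference = 0.9068 − 0.8500 = 0.057.

0.057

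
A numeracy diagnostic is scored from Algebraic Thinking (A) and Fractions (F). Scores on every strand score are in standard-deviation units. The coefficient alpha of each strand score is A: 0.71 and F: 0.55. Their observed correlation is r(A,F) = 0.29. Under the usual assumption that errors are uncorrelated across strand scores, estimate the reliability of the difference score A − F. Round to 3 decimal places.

Var(A−F) = 1 + 1 − 2·0.29 = 2 − 0.58 = 1.42.
With uncorrelated errors the cross-covariances are all true-score covariance, so they carry over unchanged; only the diagonal terms shrink to ρᵢσᵢ².
True-score variance = [0.71 + 0.55] − 0.58 = 1.26 − 0.58 = 0.68.
Reliability = 0.68 / 1.42 = 0.479.

0.479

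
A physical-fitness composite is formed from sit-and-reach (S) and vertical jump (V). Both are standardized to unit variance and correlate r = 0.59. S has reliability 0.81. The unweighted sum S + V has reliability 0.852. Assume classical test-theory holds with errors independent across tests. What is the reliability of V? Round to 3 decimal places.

0.719

Var(S+V) = 2 + 2·0.59 = 3.180.
True-score variance = ρ_S + ρ_V + 2·0.59, so 0.852 = (0.81 + ρ_V + 1.18) / 3.180.
ρ_V = 0.852·3.180 − 0.81 − 1.18 = 0.719.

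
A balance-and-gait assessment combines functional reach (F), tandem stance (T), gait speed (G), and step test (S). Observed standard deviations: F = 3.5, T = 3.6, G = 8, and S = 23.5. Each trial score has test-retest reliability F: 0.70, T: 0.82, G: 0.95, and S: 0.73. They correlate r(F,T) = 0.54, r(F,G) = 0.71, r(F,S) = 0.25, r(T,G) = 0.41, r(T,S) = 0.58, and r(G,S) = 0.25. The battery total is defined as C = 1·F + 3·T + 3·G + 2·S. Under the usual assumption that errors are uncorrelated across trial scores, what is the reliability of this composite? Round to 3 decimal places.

Var(C) = 3.5² + 3²·3.6² + 3²·8² + 2²·23.5² + 2·[3·3.5·3.6·0.54 + 3·3.5·8·0.71 + 2·3.5·23.5·0.25 + 9·3.6·8·0.41 + 6·3.6·23.5·0.58 + 6·8·23.5·0.25] = 2913.89 + 1607.71 = 4521.6.
With uncorrelated errors the cross-covariances are all true-score covariance, so they carry over unchanged; only the diagonal terms shrink to ρᵢσᵢ².
True-score variance = [3.5²·0.70 + 3²·3.6²·0.82 + 3²·8²·0.95 + 2²·23.5²·0.73] + 1607.71 = 2263.99 + 1607.71 = 3871.7.
Reliability = 3871.7 / 4521.6 = 0.856.

0.856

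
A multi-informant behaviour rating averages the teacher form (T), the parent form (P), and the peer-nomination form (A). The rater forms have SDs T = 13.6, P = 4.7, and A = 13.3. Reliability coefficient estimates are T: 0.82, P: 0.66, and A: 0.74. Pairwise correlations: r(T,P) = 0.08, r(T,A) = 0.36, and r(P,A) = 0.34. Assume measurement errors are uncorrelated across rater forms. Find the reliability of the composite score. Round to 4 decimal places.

Var(T+P+A) = 13.6² + 4.7² + 13.3² + 2·[13.6·4.7·0.08 + 13.6·13.3·0.36 + 4.7·13.3·0.34] = 383.94 + 182.968 = 566.908.
With uncorrelated errors the cross-covariances are all true-score covariance, so they carry over unchanged; only the diagonal terms shrink to ρᵢσᵢ².
True-score variance = [13.6²·0.82 + 4.7²·0.66 + 13.3²·0.74] + 182.968 = 297.145 + 182.968 = 480.113.
Reliability = 480.113 / 566.908 = 0.8469.

0.8469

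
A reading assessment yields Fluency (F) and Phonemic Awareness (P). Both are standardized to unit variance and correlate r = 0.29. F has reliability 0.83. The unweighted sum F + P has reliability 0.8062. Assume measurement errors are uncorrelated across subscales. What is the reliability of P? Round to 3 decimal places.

Var(F+P) = 2 + 2·0.29 = 2.580.
True-score variance = ρ_F + ρ_P + 2·0.29, so 0.8062 = (0.83 + ρ_P + 0.58) / 2.580.
ρ_P = 0.8062·2.580 − 0.83 − 0.58 = 0.670.

0.670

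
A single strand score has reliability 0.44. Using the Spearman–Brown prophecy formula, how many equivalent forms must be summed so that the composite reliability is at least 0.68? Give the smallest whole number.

k ≥ ρ*(1−ρ₁)/(ρ₁(1−ρ*)) = 0.68·0.56 / (0.44·0.32) = 2.705.
Smallest integer k = 3.

3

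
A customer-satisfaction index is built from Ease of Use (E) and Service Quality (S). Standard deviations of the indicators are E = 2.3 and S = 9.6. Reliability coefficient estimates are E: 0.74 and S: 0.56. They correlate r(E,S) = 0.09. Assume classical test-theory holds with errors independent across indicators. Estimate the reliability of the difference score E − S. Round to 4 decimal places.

Var(E−S) = 2.3² + 9.6² − 2·2.3·9.6·0.09 = 97.45 − 3.9744 = 93.4756.
With uncorrelated errors the cross-covariances are all true-score covariance, so they carry over unchanged; only the diagonal terms shrink to ρᵢσᵢ².
True-score variance = [2.3²·0.74 + 9.6²·0.56] − 3.9744 = 55.5242 − 3.9744 = 51.5498.
Reliability = 51.5498 / 93.4756 = 0.5515.

0.5515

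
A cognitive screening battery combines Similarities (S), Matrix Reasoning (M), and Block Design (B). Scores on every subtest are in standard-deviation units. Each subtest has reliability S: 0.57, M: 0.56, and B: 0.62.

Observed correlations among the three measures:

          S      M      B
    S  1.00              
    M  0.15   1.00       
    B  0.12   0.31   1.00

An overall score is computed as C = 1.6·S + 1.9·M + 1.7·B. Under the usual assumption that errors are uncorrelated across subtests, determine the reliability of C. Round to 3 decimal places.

0.700

Var(C) = 1.6² + 1.9² + 1.7² + 2·[3.04·0.15 + 2.72·0.12 + 3.23·0.31] = 9.06 + 3.5674 = 12.6274.
With uncorrelated errors the cross-covariances are all true-score covariance, so they carry over unchanged; only the diagonal terms shrink to ρᵢσᵢ².
True-score variance = [1.6²·0.57 + 1.9²·0.56 + 1.7²·0.62] + 3.5674 = 5.2726 + 3.5674 = 8.84.
Reliability = 8.84 / 12.6274 = 0.700.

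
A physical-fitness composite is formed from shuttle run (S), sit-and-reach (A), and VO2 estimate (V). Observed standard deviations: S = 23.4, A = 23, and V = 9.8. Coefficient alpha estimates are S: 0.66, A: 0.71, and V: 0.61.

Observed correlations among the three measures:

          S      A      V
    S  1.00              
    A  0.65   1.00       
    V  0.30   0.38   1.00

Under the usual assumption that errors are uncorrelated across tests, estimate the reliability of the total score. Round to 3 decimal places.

0.827

Var(S+A+V) = 23.4² + 23² + 9.8² + 2·[23.4·23·0.65 + 23.4·9.8·0.30 + 23·9.8·0.38] = 1172.6 + 1008.56 = 2181.16.
With uncorrelated errors the cross-covariances are all true-score covariance, so they carry over unchanged; only the diagonal terms shrink to ρᵢσᵢ².
True-score variance = [23.4²·0.66 + 23²·0.71 + 9.8²·0.61] + 1008.56 = 795.564 + 1008.56 = 1804.12.
Reliability = 1804.12 / 2181.16 = 0.827.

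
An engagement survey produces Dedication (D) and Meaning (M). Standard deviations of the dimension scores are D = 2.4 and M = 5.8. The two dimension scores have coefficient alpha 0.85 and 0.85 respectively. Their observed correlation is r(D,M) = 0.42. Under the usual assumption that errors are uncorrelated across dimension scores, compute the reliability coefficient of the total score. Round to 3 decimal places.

Var(D+M) = 2.4² + 5.8² + 2·[2.4·5.8·0.42] = 39.4 + 11.6928 = 51.0928.
Under uncorrelated errors the observed covariances equal the true-score covariances, so only the own-variance terms attenuate.
True-score variance = [2.4²·0.85 + 5.8²·0.85] + 11.6928 = 33.49 + 11.6928 = 45.1828.
Reliability = 45.1828 / 51.0928 = 0.884.

0.884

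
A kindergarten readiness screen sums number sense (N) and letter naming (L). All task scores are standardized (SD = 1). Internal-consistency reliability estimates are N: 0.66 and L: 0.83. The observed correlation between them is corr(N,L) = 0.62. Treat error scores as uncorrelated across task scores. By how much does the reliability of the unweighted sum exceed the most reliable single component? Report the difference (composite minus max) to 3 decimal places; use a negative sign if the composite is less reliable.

Var(sum) = 2 + 1.24 = 3.24; true-score variance = 1.49 + 1.24 = 2.73; composite reliability = 0.8426.
Max component reliability = 0.8300.
Difference = 0.8426 − 0.8300 = 0.013.

0.013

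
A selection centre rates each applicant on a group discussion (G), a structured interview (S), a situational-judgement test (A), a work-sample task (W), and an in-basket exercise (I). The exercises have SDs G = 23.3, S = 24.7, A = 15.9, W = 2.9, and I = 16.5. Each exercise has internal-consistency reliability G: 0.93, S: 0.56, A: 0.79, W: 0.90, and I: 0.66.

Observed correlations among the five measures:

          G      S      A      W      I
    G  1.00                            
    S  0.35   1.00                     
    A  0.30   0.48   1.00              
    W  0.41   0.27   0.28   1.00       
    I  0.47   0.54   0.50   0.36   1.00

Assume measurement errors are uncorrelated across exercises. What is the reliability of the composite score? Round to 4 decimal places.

0.8841

Var(G+S+A+W+I) = 23.3² + 24.7² + 15.9² + 2.9² + 16.5² + 2·[23.3·24.7·0.35 + 23.3·15.9·0.30 + 23.3·2.9·0.41 + 23.3·16.5·0.47 + 24.7·15.9·0.48 + 24.7·2.9·0.27 + 24.7·16.5·0.54 + 15.9·2.9·0.28 + 15.9·16.5·0.50 + 2.9·16.5·0.36] = 1686.45 + 2220.41 = 3906.86.
With uncorrelated errors the cross-covariances are all true-score covariance, so they carry over unchanged; only the diagonal terms shrink to ρᵢσᵢ².
True-score variance = [23.3²·0.93 + 24.7²·0.56 + 15.9²·0.79 + 2.9²·0.90 + 16.5²·0.66] + 2220.41 = 1233.51 + 2220.41 = 3453.92.
Reliability = 3453.92 / 3906.86 = 0.8841.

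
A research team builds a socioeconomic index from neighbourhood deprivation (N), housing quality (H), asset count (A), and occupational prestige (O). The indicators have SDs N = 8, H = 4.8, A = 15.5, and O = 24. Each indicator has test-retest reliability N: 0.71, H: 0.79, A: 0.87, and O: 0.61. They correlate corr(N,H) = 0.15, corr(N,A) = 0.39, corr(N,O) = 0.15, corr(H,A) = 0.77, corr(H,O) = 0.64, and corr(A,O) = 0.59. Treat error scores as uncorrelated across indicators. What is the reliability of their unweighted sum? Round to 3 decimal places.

0.842

Var(N+H+A+O) = 8² + 4.8² + 15.5² + 24² + 2·[8·4.8·0.15 + 8·15.5·0.39 + 8·24·0.15 + 4.8·15.5·0.77 + 4.8·24·0.64 + 15.5·24·0.59] = 903.29 + 866.832 = 1770.12.
With uncorrelated errors the cross-covariances are all true-score covariance, so they carry over unchanged; only the diagonal terms shrink to ρᵢσᵢ².
True-score variance = [8²·0.71 + 4.8²·0.79 + 15.5²·0.87 + 24²·0.61] + 866.832 = 624.019 + 866.832 = 1490.85.
Reliability = 1490.85 / 1770.12 = 0.842.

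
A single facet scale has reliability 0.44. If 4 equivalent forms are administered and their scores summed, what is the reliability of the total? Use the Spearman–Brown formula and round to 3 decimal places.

0.759

ρ_k = kρ / (1 + (k−1)ρ) = 4·0.44 / (1 + 3·0.44) = 1.760 / 2.320 = 0.759.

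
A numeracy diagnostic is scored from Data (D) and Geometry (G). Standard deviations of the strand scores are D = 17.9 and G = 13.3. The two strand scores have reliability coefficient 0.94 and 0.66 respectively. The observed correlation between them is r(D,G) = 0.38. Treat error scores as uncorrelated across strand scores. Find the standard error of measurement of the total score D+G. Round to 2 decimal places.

8.91

Var(total) = 497.3 + 180.933 = 678.233.
True-score variance = 417.933 + 180.933 = 598.866, so reliability = 0.8830.
Error variance = 678.233 − 598.866 = 79.3672; SEM = √79.3672 = 8.91.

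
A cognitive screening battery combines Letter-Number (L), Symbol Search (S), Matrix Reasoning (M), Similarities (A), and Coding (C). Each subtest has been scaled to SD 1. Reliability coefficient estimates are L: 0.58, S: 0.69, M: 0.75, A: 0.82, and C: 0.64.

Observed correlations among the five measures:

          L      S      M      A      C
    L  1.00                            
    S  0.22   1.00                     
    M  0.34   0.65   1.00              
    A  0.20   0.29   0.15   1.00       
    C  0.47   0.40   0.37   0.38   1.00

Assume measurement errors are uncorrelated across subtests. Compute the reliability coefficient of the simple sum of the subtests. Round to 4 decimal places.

Var(L+S+M+A+C) = 5 + 2·[0.22 + 0.34 + 0.20 + 0.47 + 0.65 + 0.29 + 0.40 + 0.15 + 0.37 + 0.38] = 5 + 6.94 = 11.94.
Under uncorrelated errors the observed covariances equal the true-score covariances, so only the own-variance terms attenuate.
True-score variance = [0.58 + 0.69 + 0.75 + 0.82 + 0.64] + 6.94 = 3.48 + 6.94 = 10.42.
Reliability = 10.42 / 11.94 = 0.8727.

0.8727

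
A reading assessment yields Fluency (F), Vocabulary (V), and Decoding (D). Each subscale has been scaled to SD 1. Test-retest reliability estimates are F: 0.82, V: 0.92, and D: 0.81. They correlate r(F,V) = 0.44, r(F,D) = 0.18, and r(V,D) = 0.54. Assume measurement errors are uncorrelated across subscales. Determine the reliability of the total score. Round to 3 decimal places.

Var(F+V+D) = 3 + 2·[0.44 + 0.18 + 0.54] = 3 + 2.32 = 5.32.
Under uncorrelated errors the observed covariances equal the true-score covariances, so only the own-variance terms attenuate.
True-score variance = [0.82 + 0.92 + 0.81] + 2.32 = 2.55 + 2.32 = 4.87.
Reliability = 4.87 / 5.32 = 0.915.

0.915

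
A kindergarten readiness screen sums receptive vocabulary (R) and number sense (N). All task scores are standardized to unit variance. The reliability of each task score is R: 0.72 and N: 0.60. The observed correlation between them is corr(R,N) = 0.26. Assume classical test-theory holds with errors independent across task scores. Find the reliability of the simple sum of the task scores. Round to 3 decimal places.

0.730

Var(R+N) = 2 + 2·[0.26] = 2 + 0.52 = 2.52.
Under uncorrelated errors the observed covariances equal the true-score covariances, so only the own-variance terms attenuate.
True-score variance = [0.72 + 0.60] + 0.52 = 1.32 + 0.52 = 1.84.
Reliability = 1.84 / 2.52 = 0.730.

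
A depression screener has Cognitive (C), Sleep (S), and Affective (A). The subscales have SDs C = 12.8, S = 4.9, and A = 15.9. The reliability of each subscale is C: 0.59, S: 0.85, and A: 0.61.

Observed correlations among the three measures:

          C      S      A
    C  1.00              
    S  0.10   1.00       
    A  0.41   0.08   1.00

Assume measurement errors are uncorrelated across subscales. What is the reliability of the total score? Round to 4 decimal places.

0.7322

Var(C+S+A) = 12.8² + 4.9² + 15.9² + 2·[12.8·4.9·0.10 + 12.8·15.9·0.41 + 4.9·15.9·0.08] = 440.66 + 191.896 = 632.556.
Because errors are independent across components, Cov(Tᵢ,Tⱼ) = Cov(Xᵢ,Xⱼ); the off-diagonal part of the true-score variance is the same as above.
True-score variance = [12.8²·0.59 + 4.9²·0.85 + 15.9²·0.61] + 191.896 = 271.288 + 191.896 = 463.184.
Reliability = 463.184 / 632.556 = 0.7322.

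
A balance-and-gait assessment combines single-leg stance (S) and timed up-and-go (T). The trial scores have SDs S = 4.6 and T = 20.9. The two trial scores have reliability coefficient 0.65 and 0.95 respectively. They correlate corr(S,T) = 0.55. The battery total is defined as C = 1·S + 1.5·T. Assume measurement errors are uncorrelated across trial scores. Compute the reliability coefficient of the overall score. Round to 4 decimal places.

0.9514

Var(C) = 4.6² + 1.5²·20.9² + 2·[1.5·4.6·20.9·0.55] = 1003.98 + 158.631 = 1162.61.
With uncorrelated errors the cross-covariances are all true-score covariance, so they carry over unchanged; only the diagonal terms shrink to ρᵢσᵢ².
True-score variance = [4.6²·0.65 + 1.5²·20.9²·0.95] + 158.631 = 947.435 + 158.631 = 1106.07.
Reliability = 1106.07 / 1162.61 = 0.9514.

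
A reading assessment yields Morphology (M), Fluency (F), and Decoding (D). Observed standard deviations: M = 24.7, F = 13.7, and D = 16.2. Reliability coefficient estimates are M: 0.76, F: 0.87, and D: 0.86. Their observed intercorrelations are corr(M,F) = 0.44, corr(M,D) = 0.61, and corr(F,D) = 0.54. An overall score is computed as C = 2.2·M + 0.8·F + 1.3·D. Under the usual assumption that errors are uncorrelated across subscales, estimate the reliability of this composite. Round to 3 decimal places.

0.862

Var(C) = 2.2²·24.7² + 0.8²·13.7² + 1.3²·16.2² + 2·[1.76·24.7·13.7·0.44 + 2.86·24.7·16.2·0.61 + 1.04·13.7·16.2·0.54] = 3516.48 + 2169.55 = 5686.03.
Because errors are independent across components, Cov(Tᵢ,Tⱼ) = Cov(Xᵢ,Xⱼ); the off-diagonal part of the true-score variance is the same as above.
True-score variance = [2.2²·24.7²·0.76 + 0.8²·13.7²·0.87 + 1.3²·16.2²·0.86] + 2169.55 = 2730.09 + 2169.55 = 4899.64.
Reliability = 4899.64 / 5686.03 = 0.862.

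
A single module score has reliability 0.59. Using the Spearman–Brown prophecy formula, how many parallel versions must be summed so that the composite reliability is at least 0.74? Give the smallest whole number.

2

k ≥ ρ*(1−ρ₁)/(ρ₁(1−ρ*)) = 0.74·0.41 / (0.59·0.26) = 1.978.
Smallest integer k = 2.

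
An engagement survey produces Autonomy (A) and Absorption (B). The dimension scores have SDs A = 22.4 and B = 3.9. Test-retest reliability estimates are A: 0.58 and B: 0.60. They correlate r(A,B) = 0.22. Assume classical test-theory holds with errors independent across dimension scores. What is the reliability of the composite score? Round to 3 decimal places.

0.610

Var(A+B) = 22.4² + 3.9² + 2·[22.4·3.9·0.22] = 516.97 + 38.4384 = 555.408.
Because errors are independent across components, Cov(Tᵢ,Tⱼ) = Cov(Xᵢ,Xⱼ); the off-diagonal part of the true-score variance is the same as above.
True-score variance = [22.4²·0.58 + 3.9²·0.60] + 38.4384 = 300.147 + 38.4384 = 338.585.
Reliability = 338.585 / 555.408 = 0.610.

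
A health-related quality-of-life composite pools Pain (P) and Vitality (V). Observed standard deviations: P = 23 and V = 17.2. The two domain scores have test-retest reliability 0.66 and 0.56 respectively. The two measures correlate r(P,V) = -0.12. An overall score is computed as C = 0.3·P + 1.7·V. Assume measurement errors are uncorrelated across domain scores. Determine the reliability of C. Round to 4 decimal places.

0.5406

Var(C) = 0.3²·23² + 1.7²·17.2² + 2·[0.51·23·17.2·(-0.12)] = 902.588 − 48.4214 = 854.166.
Under uncorrelated errors the observed covariances equal the true-score covariances, so only the own-variance terms attenuate.
True-score variance = [0.3²·23²·0.66 + 1.7²·17.2²·0.56] − 48.4214 = 510.21 − 48.4214 = 461.789.
Reliability = 461.789 / 854.166 = 0.5406.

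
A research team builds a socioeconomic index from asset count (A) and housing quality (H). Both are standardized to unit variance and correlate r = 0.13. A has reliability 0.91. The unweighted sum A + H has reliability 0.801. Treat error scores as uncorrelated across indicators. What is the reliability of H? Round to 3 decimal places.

0.640

Var(A+H) = 2 + 2·0.13 = 2.260.
True-score variance = ρ_A + ρ_H + 2·0.13, so 0.801 = (0.91 + ρ_H + 0.26) / 2.260.
ρ_H = 0.801·2.260 − 0.91 − 0.26 = 0.640.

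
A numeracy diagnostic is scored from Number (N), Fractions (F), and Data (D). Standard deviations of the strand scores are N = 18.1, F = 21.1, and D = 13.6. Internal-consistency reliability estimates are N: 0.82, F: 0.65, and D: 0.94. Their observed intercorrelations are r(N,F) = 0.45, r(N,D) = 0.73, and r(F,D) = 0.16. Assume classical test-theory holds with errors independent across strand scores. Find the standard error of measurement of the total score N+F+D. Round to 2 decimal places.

15.03

Var(total) = 957.78 + 794.94 = 1752.72.
True-score variance = 731.889 + 794.94 = 1526.83, so reliability = 0.8711.
Error variance = 1752.72 − 1526.83 = 225.891; SEM = √225.891 = 15.03.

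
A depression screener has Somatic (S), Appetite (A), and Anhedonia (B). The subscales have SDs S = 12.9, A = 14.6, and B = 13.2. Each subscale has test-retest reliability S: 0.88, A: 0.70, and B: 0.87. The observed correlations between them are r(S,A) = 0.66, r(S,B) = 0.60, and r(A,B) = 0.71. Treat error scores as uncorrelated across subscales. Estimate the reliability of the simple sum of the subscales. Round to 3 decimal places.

0.917

Var(S+A+B) = 12.9² + 14.6² + 13.2² + 2·[12.9·14.6·0.66 + 12.9·13.2·0.60 + 14.6·13.2·0.71] = 553.81 + 726.607 = 1280.42.
Under uncorrelated errors the observed covariances equal the true-score covariances, so only the own-variance terms attenuate.
True-score variance = [12.9²·0.88 + 14.6²·0.70 + 13.2²·0.87] + 726.607 = 447.242 + 726.607 = 1173.85.
Reliability = 1173.85 / 1280.42 = 0.917.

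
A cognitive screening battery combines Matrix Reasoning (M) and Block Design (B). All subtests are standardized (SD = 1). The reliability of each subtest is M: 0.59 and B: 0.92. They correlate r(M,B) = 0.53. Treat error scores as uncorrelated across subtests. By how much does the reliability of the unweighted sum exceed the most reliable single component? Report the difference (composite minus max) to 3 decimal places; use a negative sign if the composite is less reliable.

-0.080

Var(sum) = 2 + 1.06 = 3.06; true-score variance = 1.51 + 1.06 = 2.57; composite reliability = 0.8399.
Max component reliability = 0.9200.
Difference = 0.8399 − 0.9200 = -0.080.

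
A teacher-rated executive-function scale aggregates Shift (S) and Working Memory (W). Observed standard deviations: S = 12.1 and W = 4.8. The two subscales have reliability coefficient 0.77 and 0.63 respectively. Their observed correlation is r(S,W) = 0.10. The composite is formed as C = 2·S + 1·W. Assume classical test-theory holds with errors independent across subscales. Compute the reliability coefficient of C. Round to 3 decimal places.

0.773

Var(C) = 2²·12.1² + 4.8² + 2·[2·12.1·4.8·0.10] = 608.68 + 23.232 = 631.912.
Because errors are independent across components, Cov(Tᵢ,Tⱼ) = Cov(Xᵢ,Xⱼ); the off-diagonal part of the true-score variance is the same as above.
True-score variance = [2²·12.1²·0.77 + 4.8²·0.63] + 23.232 = 465.458 + 23.232 = 488.69.
Reliability = 488.69 / 631.912 = 0.773.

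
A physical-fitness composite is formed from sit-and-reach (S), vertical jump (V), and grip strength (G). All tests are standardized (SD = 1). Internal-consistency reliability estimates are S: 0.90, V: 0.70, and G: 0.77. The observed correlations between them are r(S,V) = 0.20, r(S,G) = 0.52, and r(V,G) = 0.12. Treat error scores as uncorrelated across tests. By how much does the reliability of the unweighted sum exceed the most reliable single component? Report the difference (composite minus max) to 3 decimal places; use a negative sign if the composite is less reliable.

-0.035

Var(sum) = 3 + 1.68 = 4.68; true-score variance = 2.37 + 1.68 = 4.05; composite reliability = 0.8654.
Max component reliability = 0.9000.
Difference = 0.8654 − 0.9000 = -0.035.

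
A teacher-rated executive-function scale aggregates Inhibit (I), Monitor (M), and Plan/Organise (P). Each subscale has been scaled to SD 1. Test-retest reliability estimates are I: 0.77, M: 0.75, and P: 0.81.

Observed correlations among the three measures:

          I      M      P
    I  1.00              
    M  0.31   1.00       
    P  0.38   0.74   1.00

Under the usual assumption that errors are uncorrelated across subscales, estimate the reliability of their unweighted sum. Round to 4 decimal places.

0.8857

Var(I+M+P) = 3 + 2·[0.31 + 0.38 + 0.74] = 3 + 2.86 = 5.86.
Because errors are independent across components, Cov(Tᵢ,Tⱼ) = Cov(Xᵢ,Xⱼ); the off-diagonal part of the true-score variance is the same as above.
True-score variance = [0.77 + 0.75 + 0.81] + 2.86 = 2.33 + 2.86 = 5.19.
Reliability = 5.19 / 5.86 = 0.8857.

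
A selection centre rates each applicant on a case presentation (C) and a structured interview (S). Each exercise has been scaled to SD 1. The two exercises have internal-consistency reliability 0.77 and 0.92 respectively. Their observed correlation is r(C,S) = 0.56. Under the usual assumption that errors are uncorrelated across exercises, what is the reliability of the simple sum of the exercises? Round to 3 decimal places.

0.901

Var(C+S) = 2 + 2·[0.56] = 2 + 1.12 = 3.12.
Because errors are independent across components, Cov(Tᵢ,Tⱼ) = Cov(Xᵢ,Xⱼ); the off-diagonal part of the true-score variance is the same as above.
True-score variance = [0.77 + 0.92] + 1.12 = 1.69 + 1.12 = 2.81.
Reliability = 2.81 / 3.12 = 0.901.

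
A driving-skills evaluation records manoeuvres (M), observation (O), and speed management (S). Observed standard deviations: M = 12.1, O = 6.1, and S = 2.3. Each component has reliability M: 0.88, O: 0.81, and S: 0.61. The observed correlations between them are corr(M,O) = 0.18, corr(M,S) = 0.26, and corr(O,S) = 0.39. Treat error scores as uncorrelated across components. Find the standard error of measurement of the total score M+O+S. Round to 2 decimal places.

Var(total) = 188.91 + 51.9866 = 240.897.
True-score variance = 162.208 + 51.9866 = 214.194, so reliability = 0.8892.
Error variance = 240.897 − 214.194 = 26.7022; SEM = √26.7022 = 5.17.

5.17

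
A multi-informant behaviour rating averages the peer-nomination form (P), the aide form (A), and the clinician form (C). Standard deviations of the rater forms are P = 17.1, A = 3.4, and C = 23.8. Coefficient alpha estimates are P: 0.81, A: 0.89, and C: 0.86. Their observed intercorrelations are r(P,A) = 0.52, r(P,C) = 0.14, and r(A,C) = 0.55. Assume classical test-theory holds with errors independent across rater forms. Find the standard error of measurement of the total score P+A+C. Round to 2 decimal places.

11.67

Var(total) = 870.41 + 263.432 = 1133.84.
True-score variance = 734.279 + 263.432 = 997.711, so reliability = 0.8799.
Error variance = 1133.84 − 997.711 = 136.131; SEM = √136.131 = 11.67.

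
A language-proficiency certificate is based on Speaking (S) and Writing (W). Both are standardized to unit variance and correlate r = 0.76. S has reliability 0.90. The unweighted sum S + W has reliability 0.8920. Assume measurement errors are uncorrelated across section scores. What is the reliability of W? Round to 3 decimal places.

0.720

Var(S+W) = 2 + 2·0.76 = 3.520.
True-score variance = ρ_S + ρ_W + 2·0.76, so 0.8920 = (0.90 + ρ_W + 1.52) / 3.520.
ρ_W = 0.8920·3.520 − 0.90 − 1.52 = 0.720.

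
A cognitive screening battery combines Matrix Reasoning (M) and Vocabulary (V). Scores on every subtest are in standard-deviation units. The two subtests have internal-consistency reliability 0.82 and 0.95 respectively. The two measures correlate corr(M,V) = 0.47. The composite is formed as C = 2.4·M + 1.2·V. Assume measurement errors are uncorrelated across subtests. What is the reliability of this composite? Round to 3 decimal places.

Var(C) = 2.4² + 1.2² + 2·[2.88·0.47] = 7.2 + 2.7072 = 9.9072.
With uncorrelated errors the cross-covariances are all true-score covariance, so they carry over unchanged; only the diagonal terms shrink to ρᵢσᵢ².
True-score variance = [2.4²·0.82 + 1.2²·0.95] + 2.7072 = 6.0912 + 2.7072 = 8.7984.
Reliability = 8.7984 / 9.9072 = 0.888.

0.888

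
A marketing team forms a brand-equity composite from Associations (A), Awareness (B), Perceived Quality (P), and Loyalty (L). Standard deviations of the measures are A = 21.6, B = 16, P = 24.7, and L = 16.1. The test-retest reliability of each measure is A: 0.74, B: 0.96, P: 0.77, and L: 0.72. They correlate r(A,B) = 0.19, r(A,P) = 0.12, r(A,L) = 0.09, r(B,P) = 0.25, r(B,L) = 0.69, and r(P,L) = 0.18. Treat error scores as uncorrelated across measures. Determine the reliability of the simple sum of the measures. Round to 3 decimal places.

Var(A+B+P+L) = 21.6² + 16² + 24.7² + 16.1² + 2·[21.6·16·0.19 + 21.6·24.7·0.12 + 21.6·16.1·0.09 + 16·24.7·0.25 + 16·16.1·0.69 + 24.7·16.1·0.18] = 1591.86 + 1018.22 = 2610.08.
Because errors are independent across components, Cov(Tᵢ,Tⱼ) = Cov(Xᵢ,Xⱼ); the off-diagonal part of the true-score variance is the same as above.
True-score variance = [21.6²·0.74 + 16²·0.96 + 24.7²·0.77 + 16.1²·0.72] + 1018.22 = 1247.41 + 1018.22 = 2265.63.
Reliability = 2265.63 / 2610.08 = 0.868.

0.868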